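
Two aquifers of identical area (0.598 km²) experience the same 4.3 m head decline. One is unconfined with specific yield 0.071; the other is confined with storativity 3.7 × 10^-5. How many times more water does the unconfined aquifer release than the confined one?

ΔV_u / ΔV_c ≈ 1920

A = 0.598 km² = 5.98 × 10^5 m²
Unconfined: ΔV_u = Sy × A × Δh = 0.071 × 5.98 × 10^5 × 4.3 = 1.826 × 10^5 m³
Confined: ΔV_c = S × A × Δh = 3.7 × 10^-5 × 5.98 × 10^5 × 4.3 = 95.14 m³
Ratio = ΔV_u / ΔV_c = Sy / S = 0.071 / 3.7 × 10^-5 = 1919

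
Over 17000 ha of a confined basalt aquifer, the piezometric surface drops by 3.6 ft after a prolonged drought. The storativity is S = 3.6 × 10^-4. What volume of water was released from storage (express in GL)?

ΔV ≈ 0.0672 GL

A = 17000 ha = 1.7 × 10^8 m²
Δh = 3.6 ft = 1.097 m
ΔV = S × A × Δh = 3.6 × 10^-4 × 1.7 × 10^8 m² × 1.097 m = 67150 m³
ΔV = 67150 m³ = 0.06715 GL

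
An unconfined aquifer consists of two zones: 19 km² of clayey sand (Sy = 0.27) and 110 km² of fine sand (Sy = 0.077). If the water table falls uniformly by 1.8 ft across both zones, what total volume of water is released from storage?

A₁ = 19 km² = 1.9 × 10^7 m²; A₂ = 110 km² = 1.1 × 10^8 m²
Δh = 1.8 ft = 0.5486 m
ΔV₁ = 0.27 × 1.9 × 10^7 × 0.5486 = 2.815 × 10^6 m³
ΔV₂ = 0.077 × 1.1 × 10^8 × 0.5486 = 4.647 × 10^6 m³
ΔV = ΔV₁ + ΔV₂ = 7.462 × 10^6 m³

ΔV ≈ 7.46 × 10^6 m³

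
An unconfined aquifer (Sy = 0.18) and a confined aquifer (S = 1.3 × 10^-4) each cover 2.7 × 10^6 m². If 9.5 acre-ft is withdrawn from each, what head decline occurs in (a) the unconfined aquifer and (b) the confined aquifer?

ΔV = 9.5 acre-ft = 11720 m³
Unconfined: Δh_u = ΔV/(Sy·A) = 11720/(0.18 × 2.7 × 10^6) = 0.02411 m
Confined: Δh_c = ΔV/(S·A) = 11720/(1.3 × 10^-4 × 2.7 × 10^6) = 33.38 m

Δh_u ≈ 0.0241 m; Δh_c ≈ 33.4 m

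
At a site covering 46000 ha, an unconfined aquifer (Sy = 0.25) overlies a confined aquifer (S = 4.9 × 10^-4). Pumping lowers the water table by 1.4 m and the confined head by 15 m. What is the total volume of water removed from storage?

A = 46000 ha = 4.6 × 10^8 m²
Unconfined: ΔV_u = Sy × A × Δh_u = 0.25 × 4.6 × 10^8 × 1.4 = 1.61 × 10^8 m³
Confined: ΔV_c = S × A × Δh_c = 4.9 × 10^-4 × 4.6 × 10^8 × 15 = 3.381 × 10^6 m³
Total ΔV = 1.61 × 10^8 + 3.381 × 10^6 = 1.644 × 10^8 m³

ΔV ≈ 1.64 × 10^8 m³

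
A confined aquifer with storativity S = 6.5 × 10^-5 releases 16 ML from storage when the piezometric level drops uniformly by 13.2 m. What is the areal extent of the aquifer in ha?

ΔV = 16 ML = 16000 m³
A = ΔV / (S × Δh) = 16000 / (6.5 × 10^-5 × 13.2) = 1.865 × 10^7 m²
A = 1.865 × 10^7 m² = 1865 ha

A ≈ 1860 ha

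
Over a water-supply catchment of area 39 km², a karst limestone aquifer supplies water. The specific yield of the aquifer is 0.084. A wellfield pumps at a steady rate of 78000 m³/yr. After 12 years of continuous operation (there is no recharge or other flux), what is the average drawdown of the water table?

A = 39 km² = 3.9 × 10^7 m²
Q = 78000 m³/yr = 213.7 m³/d
t = 12 years = 4380 d
ΔV = Q × t = 213.7 m³/d × 4380 d = 9.36 × 10^5 m³
Δh = ΔV / (Sy × A) = 9.36 × 10^5 / (0.084 × 3.9 × 10^7) = 0.2857 m

Δh ≈ 0.286 m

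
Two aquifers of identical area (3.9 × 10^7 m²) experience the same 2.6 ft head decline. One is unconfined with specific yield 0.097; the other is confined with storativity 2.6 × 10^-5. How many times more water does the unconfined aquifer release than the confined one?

Δh = 2.6 ft = 0.7925 m
Unconfined: ΔV_u = Sy × A × Δh = 0.097 × 3.9 × 10^7 × 0.7925 = 2.998 × 10^6 m³
Confined: ΔV_c = S × A × Δh = 2.6 × 10^-5 × 3.9 × 10^7 × 0.7925 = 803.6 m³
Ratio = ΔV_u / ΔV_c = Sy / S = 0.097 / 2.6 × 10^-5 = 3731

ΔV_u / ΔV_c ≈ 3730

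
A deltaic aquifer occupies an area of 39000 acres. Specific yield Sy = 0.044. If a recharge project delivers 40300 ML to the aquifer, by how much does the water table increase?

A = 39000 acres = 1.578 × 10^8 m²
ΔV = 40300 ML = 4.03 × 10^7 m³
Δh = ΔV / (Sy × A) = 4.03 × 10^7 m³ / (0.044 × 1.578 × 10^8 m²) = 5.803 m

Δh ≈ 5.8 m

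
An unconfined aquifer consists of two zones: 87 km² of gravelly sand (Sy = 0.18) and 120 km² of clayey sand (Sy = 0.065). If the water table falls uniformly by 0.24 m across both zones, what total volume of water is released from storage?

A₁ = 87 km² = 8.7 × 10^7 m²; A₂ = 120 km² = 1.2 × 10^8 m²
ΔV₁ = 0.18 × 8.7 × 10^7 × 0.24 = 3.758 × 10^6 m³
ΔV₂ = 0.065 × 1.2 × 10^8 × 0.24 = 1.872 × 10^6 m³
ΔV = ΔV₁ + ΔV₂ = 5.63 × 10^6 m³

ΔV ≈ 5.63 × 10^6 m³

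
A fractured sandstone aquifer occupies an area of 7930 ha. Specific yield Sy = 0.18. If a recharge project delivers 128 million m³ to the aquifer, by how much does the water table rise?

A = 7930 ha = 7.93 × 10^7 m²
ΔV = 128 million m³ = 1.28 × 10^8 m³
Δh = ΔV / (Sy × A) = 1.28 × 10^8 m³ / (0.18 × 7.93 × 10^7 m²) = 8.967 m

Δh ≈ 8.97 m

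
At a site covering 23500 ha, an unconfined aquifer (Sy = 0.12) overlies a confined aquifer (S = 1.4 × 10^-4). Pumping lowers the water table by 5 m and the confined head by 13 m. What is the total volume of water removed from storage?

ΔV ≈ 1.41 × 10^8 m³

A = 23500 ha = 2.35 × 10^8 m²
Unconfined: ΔV_u = Sy × A × Δh_u = 0.12 × 2.35 × 10^8 × 5 = 1.41 × 10^8 m³
Confined: ΔV_c = S × A × Δh_c = 1.4 × 10^-4 × 2.35 × 10^8 × 13 = 4.277 × 10^5 m³
Total ΔV = 1.41 × 10^8 + 4.277 × 10^5 = 1.414 × 10^8 m³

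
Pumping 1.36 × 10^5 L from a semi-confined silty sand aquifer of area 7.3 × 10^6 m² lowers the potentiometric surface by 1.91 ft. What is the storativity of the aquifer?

S ≈ 3.2 × 10^-5

Δh = 1.91 ft = 0.5822 m
ΔV = 1.36 × 10^5 L = 136 m³
S = ΔV / (A × Δh) = 136 m³ / (7.3 × 10^6 m² × 0.5822 m) = 3.2 × 10^-5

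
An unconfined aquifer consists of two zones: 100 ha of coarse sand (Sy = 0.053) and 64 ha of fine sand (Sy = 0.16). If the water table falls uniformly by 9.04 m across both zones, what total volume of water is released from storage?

A₁ = 100 ha = 1 × 10^6 m²; A₂ = 64 ha = 6.4 × 10^5 m²
ΔV₁ = 0.053 × 1 × 10^6 × 9.04 = 4.791 × 10^5 m³
ΔV₂ = 0.16 × 6.4 × 10^5 × 9.04 = 9.257 × 10^5 m³
ΔV = ΔV₁ + ΔV₂ = 1.405 × 10^6 m³

ΔV ≈ 1.4 × 10^6 m³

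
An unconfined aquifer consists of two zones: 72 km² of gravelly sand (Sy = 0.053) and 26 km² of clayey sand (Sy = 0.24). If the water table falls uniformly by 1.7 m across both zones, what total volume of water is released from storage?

A₁ = 72 km² = 7.2 × 10^7 m²; A₂ = 26 km² = 2.6 × 10^7 m²
ΔV₁ = 0.053 × 7.2 × 10^7 × 1.7 = 6.487 × 10^6 m³
ΔV₂ = 0.24 × 2.6 × 10^7 × 1.7 = 1.061 × 10^7 m³
ΔV = ΔV₁ + ΔV₂ = 1.71 × 10^7 m³

ΔV ≈ 1.71 × 10^7 m³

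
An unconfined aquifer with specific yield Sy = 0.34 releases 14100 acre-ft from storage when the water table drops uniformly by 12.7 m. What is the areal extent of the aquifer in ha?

A ≈ 403 ha

ΔV = 14100 acre-ft = 1.739 × 10^7 m³
A = ΔV / (Sy × Δh) = 1.739 × 10^7 / (0.34 × 12.7) = 4.028 × 10^6 m²
A = 4.028 × 10^6 m² = 402.8 ha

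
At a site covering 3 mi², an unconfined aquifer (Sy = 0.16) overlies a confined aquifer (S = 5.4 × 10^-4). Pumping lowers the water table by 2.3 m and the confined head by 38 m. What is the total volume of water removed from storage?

A = 3 mi² = 7.77 × 10^6 m²
Unconfined: ΔV_u = Sy × A × Δh_u = 0.16 × 7.77 × 10^6 × 2.3 = 2.859 × 10^6 m³
Confined: ΔV_c = S × A × Δh_c = 5.4 × 10^-4 × 7.77 × 10^6 × 38 = 1.594 × 10^5 m³
Total ΔV = 2.859 × 10^6 + 1.594 × 10^5 = 3.019 × 10^6 m³

ΔV ≈ 3.02 × 10^6 m³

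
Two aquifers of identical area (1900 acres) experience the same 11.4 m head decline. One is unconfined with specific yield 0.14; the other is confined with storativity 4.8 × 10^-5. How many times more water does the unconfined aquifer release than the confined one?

ΔV_u / ΔV_c ≈ 2920

A = 1900 acres = 7.689 × 10^6 m²
Unconfined: ΔV_u = Sy × A × Δh = 0.14 × 7.689 × 10^6 × 11.4 = 1.227 × 10^7 m³
Confined: ΔV_c = S × A × Δh = 4.8 × 10^-5 × 7.689 × 10^6 × 11.4 = 4207 m³
Ratio = ΔV_u / ΔV_c = Sy / S = 0.14 / 4.8 × 10^-5 = 2917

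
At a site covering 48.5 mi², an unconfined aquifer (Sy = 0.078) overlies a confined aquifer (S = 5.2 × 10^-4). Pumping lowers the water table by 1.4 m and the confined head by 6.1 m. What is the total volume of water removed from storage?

A = 48.5 mi² = 1.256 × 10^8 m²
Unconfined: ΔV_u = Sy × A × Δh_u = 0.078 × 1.256 × 10^8 × 1.4 = 1.372 × 10^7 m³
Confined: ΔV_c = S × A × Δh_c = 5.2 × 10^-4 × 1.256 × 10^8 × 6.1 = 3.984 × 10^5 m³
Total ΔV = 1.372 × 10^7 + 3.984 × 10^5 = 1.412 × 10^7 m³

ΔV ≈ 1.41 × 10^7 m³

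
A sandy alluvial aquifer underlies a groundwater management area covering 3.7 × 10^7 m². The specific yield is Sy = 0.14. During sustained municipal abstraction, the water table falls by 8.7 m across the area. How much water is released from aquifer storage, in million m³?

ΔV ≈ 45.1 million m³

ΔV = Sy × A × Δh = 0.14 × 3.7 × 10^7 m² × 8.7 m = 4.507 × 10^7 m³
ΔV = 4.507 × 10^7 m³ = 45.07 million m³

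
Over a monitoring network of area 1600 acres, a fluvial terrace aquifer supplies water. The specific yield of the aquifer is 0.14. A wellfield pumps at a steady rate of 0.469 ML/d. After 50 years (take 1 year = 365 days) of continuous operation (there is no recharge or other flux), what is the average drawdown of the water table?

Δh ≈ 9.44 m

A = 1600 acres = 6.475 × 10^6 m²
Q = 0.469 ML/d = 469 m³/d
t = 50 years = 18250 d
ΔV = Q × t = 469 m³/d × 18250 d = 8.559 × 10^6 m³
Δh = ΔV / (Sy × A) = 8.559 × 10^6 / (0.14 × 6.475 × 10^6) = 9.442 m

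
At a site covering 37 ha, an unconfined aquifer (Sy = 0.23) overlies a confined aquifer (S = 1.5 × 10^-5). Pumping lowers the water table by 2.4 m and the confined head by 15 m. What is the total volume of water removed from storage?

A = 37 ha = 3.7 × 10^5 m²
Unconfined: ΔV_u = Sy × A × Δh_u = 0.23 × 3.7 × 10^5 × 2.4 = 2.042 × 10^5 m³
Confined: ΔV_c = S × A × Δh_c = 1.5 × 10^-5 × 3.7 × 10^5 × 15 = 83.25 m³
Total ΔV = 2.042 × 10^5 + 83.25 = 2.043 × 10^5 m³

ΔV ≈ 2.04 × 10^5 m³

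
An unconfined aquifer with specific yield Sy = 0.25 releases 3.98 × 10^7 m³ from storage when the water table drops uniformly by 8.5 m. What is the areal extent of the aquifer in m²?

A = ΔV / (Sy × Δh) = 3.98 × 10^7 / (0.25 × 8.5) = 1.873 × 10^7 m²

A ≈ 1.87 × 10^7 m²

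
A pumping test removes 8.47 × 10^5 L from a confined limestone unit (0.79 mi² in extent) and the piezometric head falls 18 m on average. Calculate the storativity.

A = 0.79 mi² = 2.046 × 10^6 m²
ΔV = 8.47 × 10^5 L = 847 m³
S = ΔV / (A × Δh) = 847 m³ / (2.046 × 10^6 m² × 18 m) = 2.3 × 10^-5

S ≈ 2.3 × 10^-5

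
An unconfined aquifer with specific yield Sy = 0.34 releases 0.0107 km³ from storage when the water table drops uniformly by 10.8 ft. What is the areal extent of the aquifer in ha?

A ≈ 956 ha

Δh = 10.8 ft = 3.292 m
ΔV = 0.0107 km³ = 1.07 × 10^7 m³
A = ΔV / (Sy × Δh) = 1.07 × 10^7 / (0.34 × 3.292) = 9.56 × 10^6 m²
A = 9.56 × 10^6 m² = 956 ha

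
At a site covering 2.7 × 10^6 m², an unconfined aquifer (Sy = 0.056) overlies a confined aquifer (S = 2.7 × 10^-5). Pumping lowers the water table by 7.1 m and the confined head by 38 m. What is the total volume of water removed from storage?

Unconfined: ΔV_u = Sy × A × Δh_u = 0.056 × 2.7 × 10^6 × 7.1 = 1.074 × 10^6 m³
Confined: ΔV_c = S × A × Δh_c = 2.7 × 10^-5 × 2.7 × 10^6 × 38 = 2770 m³
Total ΔV = 1.074 × 10^6 + 2770 = 1.076 × 10^6 m³

ΔV ≈ 1.08 × 10^6 m³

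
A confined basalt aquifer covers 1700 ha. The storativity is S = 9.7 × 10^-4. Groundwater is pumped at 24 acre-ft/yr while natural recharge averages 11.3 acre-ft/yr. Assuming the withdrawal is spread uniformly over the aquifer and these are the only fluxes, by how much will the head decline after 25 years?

A = 1700 ha = 1.7 × 10^7 m²
Net abstraction = 24 − 11.3 = 12.7 acre-ft/yr
Q_net = 12.7 acre-ft/yr = 42.92 m³/d
t = 25 years = 9125 d
ΔV = Q × t = 42.92 m³/d × 9125 d = 3.916 × 10^5 m³
Δh = ΔV / (S × A) = 3.916 × 10^5 / (9.7 × 10^-4 × 1.7 × 10^7) = 23.75 m

Δh ≈ 23.7 m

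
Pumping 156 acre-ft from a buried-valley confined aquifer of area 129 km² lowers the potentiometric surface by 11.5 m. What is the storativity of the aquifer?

A = 129 km² = 1.29 × 10^8 m²
ΔV = 156 acre-ft = 1.924 × 10^5 m³
S = ΔV / (A × Δh) = 1.924 × 10^5 m³ / (1.29 × 10^8 m² × 11.5 m) = 1.297 × 10^-4

S ≈ 1.3 × 10^-4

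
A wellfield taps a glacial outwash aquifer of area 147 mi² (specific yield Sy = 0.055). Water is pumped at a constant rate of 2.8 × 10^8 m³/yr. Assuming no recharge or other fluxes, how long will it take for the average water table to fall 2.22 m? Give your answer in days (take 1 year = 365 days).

t ≈ 60.6 days

A = 147 mi² = 3.807 × 10^8 m²
ΔV = Sy × A × Δh = 0.055 × 3.807 × 10^8 × 2.22 = 4.649 × 10^7 m³
Q = 2.8 × 10^8 m³/yr = 7.671 × 10^5 m³/d
t = ΔV / Q = 4.649 × 10^7 m³ / 7.671 × 10^5 m³/d = 60.6 d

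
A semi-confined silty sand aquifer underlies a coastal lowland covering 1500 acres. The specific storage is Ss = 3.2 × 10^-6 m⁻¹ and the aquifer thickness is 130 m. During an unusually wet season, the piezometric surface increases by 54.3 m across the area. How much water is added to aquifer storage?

S = Ss × b = 3.2 × 10^-6 m⁻¹ × 130 m = 4.16 × 10^-4
A = 1500 acres = 6.07 × 10^6 m²
ΔV = S × A × Δh = 4.16 × 10^-4 × 6.07 × 10^6 m² × 54.3 m = 1.371 × 10^5 m³

ΔV ≈ 1.37 × 10^5 m³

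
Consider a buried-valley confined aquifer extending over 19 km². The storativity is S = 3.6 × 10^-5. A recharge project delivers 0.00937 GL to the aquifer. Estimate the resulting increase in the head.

A = 19 km² = 1.9 × 10^7 m²
ΔV = 0.00937 GL = 9370 m³
Δh = ΔV / (S × A) = 9370 m³ / (3.6 × 10^-5 × 1.9 × 10^7 m²) = 13.7 m

Δh ≈ 13.7 m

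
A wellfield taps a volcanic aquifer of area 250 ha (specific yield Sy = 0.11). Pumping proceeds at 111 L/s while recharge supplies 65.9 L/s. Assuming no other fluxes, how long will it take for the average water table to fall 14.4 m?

A = 250 ha = 2.5 × 10^6 m²
ΔV = Sy × A × Δh = 0.11 × 2.5 × 10^6 × 14.4 = 3.96 × 10^6 m³
Net withdrawal = 111 − 65.9 = 45.1 L/s = 3897 m³/d
t = ΔV / Q = 3.96 × 10^6 m³ / 3897 m³/d = 1016 d

t ≈ 1020 days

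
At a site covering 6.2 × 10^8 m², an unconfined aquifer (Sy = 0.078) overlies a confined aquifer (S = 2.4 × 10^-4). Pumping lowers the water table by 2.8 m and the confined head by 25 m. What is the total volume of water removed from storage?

Unconfined: ΔV_u = Sy × A × Δh_u = 0.078 × 6.2 × 10^8 × 2.8 = 1.354 × 10^8 m³
Confined: ΔV_c = S × A × Δh_c = 2.4 × 10^-4 × 6.2 × 10^8 × 25 = 3.72 × 10^6 m³
Total ΔV = 1.354 × 10^8 + 3.72 × 10^6 = 1.391 × 10^8 m³

ΔV ≈ 1.39 × 10^8 m³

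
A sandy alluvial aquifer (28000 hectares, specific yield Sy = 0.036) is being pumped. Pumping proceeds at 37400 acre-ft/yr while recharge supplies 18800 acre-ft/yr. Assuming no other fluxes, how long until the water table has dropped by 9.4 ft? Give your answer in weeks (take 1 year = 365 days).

A = 28000 hectares = 2.8 × 10^8 m²
Δh = 9.4 ft = 2.865 m
ΔV = Sy × A × Δh = 0.036 × 2.8 × 10^8 × 2.865 = 2.888 × 10^7 m³
Net withdrawal = 37400 − 18800 = 18600 acre-ft/yr = 62860 m³/d
t = ΔV / Q = 2.888 × 10^7 m³ / 62860 m³/d = 459.5 d
t = 459.5 d ≈ 65.64 weeks

t ≈ 65.6 weeks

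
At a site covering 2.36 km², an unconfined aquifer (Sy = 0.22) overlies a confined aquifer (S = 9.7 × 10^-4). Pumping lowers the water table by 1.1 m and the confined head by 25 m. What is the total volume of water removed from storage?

A = 2.36 km² = 2.36 × 10^6 m²
Unconfined: ΔV_u = Sy × A × Δh_u = 0.22 × 2.36 × 10^6 × 1.1 = 5.711 × 10^5 m³
Confined: ΔV_c = S × A × Δh_c = 9.7 × 10^-4 × 2.36 × 10^6 × 25 = 57230 m³
Total ΔV = 5.711 × 10^5 + 57230 = 6.284 × 10^5 m³

ΔV ≈ 6.28 × 10^5 m³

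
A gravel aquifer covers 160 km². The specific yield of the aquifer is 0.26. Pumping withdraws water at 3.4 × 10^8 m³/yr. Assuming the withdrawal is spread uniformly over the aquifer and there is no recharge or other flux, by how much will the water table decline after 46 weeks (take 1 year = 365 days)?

A = 160 km² = 1.6 × 10^8 m²
Q = 3.4 × 10^8 m³/yr = 9.315 × 10^5 m³/d
t = 46 weeks = 322 d
ΔV = Q × t = 9.315 × 10^5 m³/d × 322 d = 2.999 × 10^8 m³
Δh = ΔV / (Sy × A) = 2.999 × 10^8 / (0.26 × 1.6 × 10^8) = 7.21 m

Δh ≈ 7.21 m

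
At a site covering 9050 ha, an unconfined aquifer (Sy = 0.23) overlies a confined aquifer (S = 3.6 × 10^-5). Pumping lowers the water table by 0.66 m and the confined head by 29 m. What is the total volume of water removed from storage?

ΔV ≈ 1.38 × 10^7 m³

A = 9050 ha = 9.05 × 10^7 m²
Unconfined: ΔV_u = Sy × A × Δh_u = 0.23 × 9.05 × 10^7 × 0.66 = 1.374 × 10^7 m³
Confined: ΔV_c = S × A × Δh_c = 3.6 × 10^-5 × 9.05 × 10^7 × 29 = 94480 m³
Total ΔV = 1.374 × 10^7 + 94480 = 1.383 × 10^7 m³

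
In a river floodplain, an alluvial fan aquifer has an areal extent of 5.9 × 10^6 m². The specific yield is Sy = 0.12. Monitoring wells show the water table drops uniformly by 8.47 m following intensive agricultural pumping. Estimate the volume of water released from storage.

ΔV ≈ 6 × 10^6 m³

ΔV = Sy × A × Δh = 0.12 × 5.9 × 10^6 m² × 8.47 m = 5.997 × 10^6 m³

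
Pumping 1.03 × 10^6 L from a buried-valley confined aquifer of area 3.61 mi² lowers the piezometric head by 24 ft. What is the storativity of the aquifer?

S ≈ 1.5 × 10^-5

A = 3.61 mi² = 9.35 × 10^6 m²
Δh = 24 ft = 7.315 m
ΔV = 1.03 × 10^6 L = 1030 m³
S = ΔV / (A × Δh) = 1030 m³ / (9.35 × 10^6 m² × 7.315 m) = 1.506 × 10^-5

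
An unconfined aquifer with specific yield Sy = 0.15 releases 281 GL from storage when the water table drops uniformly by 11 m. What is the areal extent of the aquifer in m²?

ΔV = 281 GL = 2.81 × 10^8 m³
A = ΔV / (Sy × Δh) = 2.81 × 10^8 / (0.15 × 11) = 1.703 × 10^8 m²

A ≈ 1.7 × 10^8 m²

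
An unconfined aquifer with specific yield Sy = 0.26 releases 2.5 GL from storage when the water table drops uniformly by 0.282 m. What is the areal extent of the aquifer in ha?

A ≈ 3410 ha

ΔV = 2.5 GL = 2.5 × 10^6 m³
A = ΔV / (Sy × Δh) = 2.5 × 10^6 / (0.26 × 0.282) = 3.41 × 10^7 m²
A = 3.41 × 10^7 m² = 3410 ha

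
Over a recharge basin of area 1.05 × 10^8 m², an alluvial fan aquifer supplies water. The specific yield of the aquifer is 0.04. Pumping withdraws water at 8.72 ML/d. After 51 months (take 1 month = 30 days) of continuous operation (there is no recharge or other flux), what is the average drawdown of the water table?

Q = 8.72 ML/d = 8720 m³/d
t = 51 months = 1530 d
ΔV = Q × t = 8720 m³/d × 1530 d = 1.334 × 10^7 m³
Δh = ΔV / (Sy × A) = 1.334 × 10^7 / (0.04 × 1.05 × 10^8) = 3.177 m

Δh ≈ 3.18 m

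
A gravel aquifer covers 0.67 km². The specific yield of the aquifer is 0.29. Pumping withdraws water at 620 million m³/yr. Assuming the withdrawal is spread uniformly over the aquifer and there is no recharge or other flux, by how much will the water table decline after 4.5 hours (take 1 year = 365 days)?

Δh ≈ 1.64 m

A = 0.67 km² = 6.7 × 10^5 m²
Q = 620 million m³/yr = 1.699 × 10^6 m³/d
t = 4.5 hours = 0.1875 d
ΔV = Q × t = 1.699 × 10^6 m³/d × 0.1875 d = 3.185 × 10^5 m³
Δh = ΔV / (Sy × A) = 3.185 × 10^5 / (0.29 × 6.7 × 10^5) = 1.639 m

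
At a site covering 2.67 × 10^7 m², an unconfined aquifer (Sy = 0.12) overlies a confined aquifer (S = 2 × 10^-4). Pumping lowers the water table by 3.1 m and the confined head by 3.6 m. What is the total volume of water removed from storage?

ΔV ≈ 9.95 × 10^6 m³

Unconfined: ΔV_u = Sy × A × Δh_u = 0.12 × 2.67 × 10^7 × 3.1 = 9.932 × 10^6 m³
Confined: ΔV_c = S × A × Δh_c = 2 × 10^-4 × 2.67 × 10^7 × 3.6 = 19220 m³
Total ΔV = 9.932 × 10^6 + 19220 = 9.952 × 10^6 m³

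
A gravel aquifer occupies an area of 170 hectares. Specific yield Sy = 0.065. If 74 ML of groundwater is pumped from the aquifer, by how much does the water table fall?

A = 170 hectares = 1.7 × 10^6 m²
ΔV = 74 ML = 74000 m³
Δh = ΔV / (Sy × A) = 74000 m³ / (0.065 × 1.7 × 10^6 m²) = 0.6697 m

Δh ≈ 0.67 m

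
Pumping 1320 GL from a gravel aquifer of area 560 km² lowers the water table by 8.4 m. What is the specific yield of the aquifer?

Sy ≈ 0.28

A = 560 km² = 5.6 × 10^8 m²
ΔV = 1320 GL = 1.32 × 10^9 m³
Sy = ΔV / (A × Δh) = 1.32 × 10^9 m³ / (5.6 × 10^8 m² × 8.4 m) = 0.2806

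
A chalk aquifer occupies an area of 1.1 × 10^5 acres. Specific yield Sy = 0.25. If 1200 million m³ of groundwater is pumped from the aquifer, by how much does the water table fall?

Δh ≈ 10.8 m

A = 1.1 × 10^5 acres = 4.452 × 10^8 m²
ΔV = 1200 million m³ = 1.2 × 10^9 m³
Δh = ΔV / (Sy × A) = 1.2 × 10^9 m³ / (0.25 × 4.452 × 10^8 m²) = 10.78 m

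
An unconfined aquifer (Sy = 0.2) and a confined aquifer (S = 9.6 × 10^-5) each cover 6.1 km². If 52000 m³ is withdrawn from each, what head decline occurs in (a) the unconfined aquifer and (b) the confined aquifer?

Δh_u ≈ 0.0426 m; Δh_c ≈ 88.8 m

A = 6.1 km² = 6.1 × 10^6 m²
Unconfined: Δh_u = ΔV/(Sy·A) = 52000/(0.2 × 6.1 × 10^6) = 0.04262 m
Confined: Δh_c = ΔV/(S·A) = 52000/(9.6 × 10^-5 × 6.1 × 10^6) = 88.8 m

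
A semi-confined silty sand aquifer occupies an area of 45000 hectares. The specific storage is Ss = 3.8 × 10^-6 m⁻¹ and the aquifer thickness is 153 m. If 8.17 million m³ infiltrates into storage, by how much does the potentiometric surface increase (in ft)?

Δh ≈ 102 ft

S = Ss × b = 3.8 × 10^-6 m⁻¹ × 153 m = 5.814 × 10^-4
A = 45000 hectares = 4.5 × 10^8 m²
ΔV = 8.17 million m³ = 8.17 × 10^6 m³
Δh = ΔV / (S × A) = 8.17 × 10^6 m³ / (5.814 × 10^-4 × 4.5 × 10^8 m²) = 31.23 m
Δh = 31.23 m = 102.5 ft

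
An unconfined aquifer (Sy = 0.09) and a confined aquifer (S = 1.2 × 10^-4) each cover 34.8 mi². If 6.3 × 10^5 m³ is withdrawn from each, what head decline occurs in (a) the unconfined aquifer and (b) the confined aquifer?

A = 34.8 mi² = 9.013 × 10^7 m²
Unconfined: Δh_u = ΔV/(Sy·A) = 6.3 × 10^5/(0.09 × 9.013 × 10^7) = 0.07766 m
Confined: Δh_c = ΔV/(S·A) = 6.3 × 10^5/(1.2 × 10^-4 × 9.013 × 10^7) = 58.25 m

Δh_u ≈ 0.0777 m; Δh_c ≈ 58.2 m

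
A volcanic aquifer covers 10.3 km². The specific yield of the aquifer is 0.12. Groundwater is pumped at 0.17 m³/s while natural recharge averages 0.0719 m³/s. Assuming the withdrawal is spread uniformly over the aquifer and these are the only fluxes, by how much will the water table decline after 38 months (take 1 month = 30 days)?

A = 10.3 km² = 1.03 × 10^7 m²
Net abstraction = 0.17 − 0.0719 = 0.0981 m³/s
Q_net = 0.0981 m³/s = 8476 m³/d
t = 38 months = 1140 d
ΔV = Q × t = 8476 m³/d × 1140 d = 9.662 × 10^6 m³
Δh = ΔV / (Sy × A) = 9.662 × 10^6 / (0.12 × 1.03 × 10^7) = 7.818 m

Δh ≈ 7.82 m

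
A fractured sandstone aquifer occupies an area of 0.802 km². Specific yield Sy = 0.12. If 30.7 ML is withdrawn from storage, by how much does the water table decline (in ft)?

Δh ≈ 1.05 ft

A = 0.802 km² = 8.02 × 10^5 m²
ΔV = 30.7 ML = 30700 m³
Δh = ΔV / (Sy × A) = 30700 m³ / (0.12 × 8.02 × 10^5 m²) = 0.319 m
Δh = 0.319 m = 1.047 ft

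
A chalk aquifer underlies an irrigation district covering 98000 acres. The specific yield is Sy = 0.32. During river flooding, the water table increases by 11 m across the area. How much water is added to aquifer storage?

A = 98000 acres = 3.966 × 10^8 m²
ΔV = Sy × A × Δh = 0.32 × 3.966 × 10^8 m² × 11 m = 1.396 × 10^9 m³

ΔV ≈ 1.4 × 10^9 m³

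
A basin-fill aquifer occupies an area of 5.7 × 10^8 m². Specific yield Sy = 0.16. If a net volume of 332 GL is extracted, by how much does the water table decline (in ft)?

ΔV = 332 GL = 3.32 × 10^8 m³
Δh = ΔV / (Sy × A) = 3.32 × 10^8 m³ / (0.16 × 5.7 × 10^8 m²) = 3.64 m
Δh = 3.64 m = 11.94 ft

Δh ≈ 11.9 ft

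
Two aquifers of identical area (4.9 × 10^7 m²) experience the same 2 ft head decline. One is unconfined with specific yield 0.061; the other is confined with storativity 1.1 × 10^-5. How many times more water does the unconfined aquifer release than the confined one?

Δh = 2 ft = 0.6096 m
Unconfined: ΔV_u = Sy × A × Δh = 0.061 × 4.9 × 10^7 × 0.6096 = 1.822 × 10^6 m³
Confined: ΔV_c = S × A × Δh = 1.1 × 10^-5 × 4.9 × 10^7 × 0.6096 = 328.6 m³
Ratio = ΔV_u / ΔV_c = Sy / S = 0.061 / 1.1 × 10^-5 = 5545

ΔV_u / ΔV_c ≈ 5550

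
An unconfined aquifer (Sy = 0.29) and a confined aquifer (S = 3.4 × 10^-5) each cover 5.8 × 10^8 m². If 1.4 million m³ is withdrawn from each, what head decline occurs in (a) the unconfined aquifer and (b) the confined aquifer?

Δh_u ≈ 0.00832 m; Δh_c ≈ 71 m

ΔV = 1.4 million m³ = 1.4 × 10^6 m³
Unconfined: Δh_u = ΔV/(Sy·A) = 1.4 × 10^6/(0.29 × 5.8 × 10^8) = 0.008323 m
Confined: Δh_c = ΔV/(S·A) = 1.4 × 10^6/(3.4 × 10^-5 × 5.8 × 10^8) = 70.99 m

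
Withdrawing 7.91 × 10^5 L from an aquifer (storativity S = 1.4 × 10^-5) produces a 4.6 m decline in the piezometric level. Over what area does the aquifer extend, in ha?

A ≈ 1230 ha

ΔV = 7.91 × 10^5 L = 791 m³
A = ΔV / (S × Δh) = 791 / (1.4 × 10^-5 × 4.6) = 1.228 × 10^7 m²
A = 1.228 × 10^7 m² = 1228 ha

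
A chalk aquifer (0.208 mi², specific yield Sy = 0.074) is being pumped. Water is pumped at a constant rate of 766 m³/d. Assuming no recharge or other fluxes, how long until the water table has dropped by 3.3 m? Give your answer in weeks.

t ≈ 24.5 weeks

A = 0.208 mi² = 5.387 × 10^5 m²
ΔV = Sy × A × Δh = 0.074 × 5.387 × 10^5 × 3.3 = 1.316 × 10^5 m³
t = ΔV / Q = 1.316 × 10^5 m³ / 766 m³/d = 171.7 d
t = 171.7 d ≈ 24.53 weeks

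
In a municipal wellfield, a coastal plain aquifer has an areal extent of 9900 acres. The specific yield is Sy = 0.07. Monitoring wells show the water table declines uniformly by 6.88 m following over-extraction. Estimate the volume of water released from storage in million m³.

ΔV ≈ 19.3 million m³

A = 9900 acres = 4.006 × 10^7 m²
ΔV = Sy × A × Δh = 0.07 × 4.006 × 10^7 m² × 6.88 m = 1.929 × 10^7 m³
ΔV = 1.929 × 10^7 m³ = 19.29 million m³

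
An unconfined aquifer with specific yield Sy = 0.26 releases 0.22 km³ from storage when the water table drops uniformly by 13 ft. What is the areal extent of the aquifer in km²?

A ≈ 214 km²

Δh = 13 ft = 3.962 m
ΔV = 0.22 km³ = 2.2 × 10^8 m³
A = ΔV / (Sy × Δh) = 2.2 × 10^8 / (0.26 × 3.962) = 2.135 × 10^8 m²
A = 2.135 × 10^8 m² = 213.5 km²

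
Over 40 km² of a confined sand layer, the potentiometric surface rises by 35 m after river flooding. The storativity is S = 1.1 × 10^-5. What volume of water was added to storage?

A = 40 km² = 4 × 10^7 m²
ΔV = S × A × Δh = 1.1 × 10^-5 × 4 × 10^7 m² × 35 m = 15400 m³

ΔV ≈ 15400 m³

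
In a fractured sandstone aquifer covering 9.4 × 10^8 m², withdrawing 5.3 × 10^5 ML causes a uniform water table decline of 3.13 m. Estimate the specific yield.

Sy ≈ 0.18

ΔV = 5.3 × 10^5 ML = 5.3 × 10^8 m³
Sy = ΔV / (A × Δh) = 5.3 × 10^8 m³ / (9.4 × 10^8 m² × 3.13 m) = 0.1801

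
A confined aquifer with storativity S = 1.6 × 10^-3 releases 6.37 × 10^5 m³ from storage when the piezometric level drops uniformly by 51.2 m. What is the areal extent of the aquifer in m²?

A ≈ 7.78 × 10^6 m²

A = ΔV / (S × Δh) = 6.37 × 10^5 / (0.0016 × 51.2) = 7.776 × 10^6 m²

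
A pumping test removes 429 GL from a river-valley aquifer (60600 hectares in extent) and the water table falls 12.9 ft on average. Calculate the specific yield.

Sy ≈ 0.18

A = 60600 hectares = 6.06 × 10^8 m²
Δh = 12.9 ft = 3.932 m
ΔV = 429 GL = 4.29 × 10^8 m³
Sy = ΔV / (A × Δh) = 4.29 × 10^8 m³ / (6.06 × 10^8 m² × 3.932 m) = 0.18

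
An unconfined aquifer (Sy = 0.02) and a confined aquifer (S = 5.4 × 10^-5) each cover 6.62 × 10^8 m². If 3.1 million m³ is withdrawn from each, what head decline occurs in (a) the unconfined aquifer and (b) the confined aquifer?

Δh_u ≈ 0.234 m; Δh_c ≈ 86.7 m

ΔV = 3.1 million m³ = 3.1 × 10^6 m³
Unconfined: Δh_u = ΔV/(Sy·A) = 3.1 × 10^6/(0.02 × 6.62 × 10^8) = 0.2341 m
Confined: Δh_c = ΔV/(S·A) = 3.1 × 10^6/(5.4 × 10^-5 × 6.62 × 10^8) = 86.72 m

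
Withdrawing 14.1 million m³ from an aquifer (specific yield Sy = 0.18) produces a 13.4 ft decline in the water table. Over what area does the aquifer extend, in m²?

A ≈ 1.92 × 10^7 m²

Δh = 13.4 ft = 4.084 m
ΔV = 14.1 million m³ = 1.41 × 10^7 m³
A = ΔV / (Sy × Δh) = 1.41 × 10^7 / (0.18 × 4.084) = 1.918 × 10^7 m²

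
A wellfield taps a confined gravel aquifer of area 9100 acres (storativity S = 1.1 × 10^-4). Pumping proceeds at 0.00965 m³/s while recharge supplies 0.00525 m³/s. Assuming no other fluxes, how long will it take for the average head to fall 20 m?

A = 9100 acres = 3.683 × 10^7 m²
ΔV = S × A × Δh = 1.1 × 10^-4 × 3.683 × 10^7 × 20 = 81020 m³
Net withdrawal = 0.00965 − 0.00525 = 0.0044 m³/s = 380.2 m³/d
t = ΔV / Q = 81020 m³ / 380.2 m³/d = 213.1 d

t ≈ 213 days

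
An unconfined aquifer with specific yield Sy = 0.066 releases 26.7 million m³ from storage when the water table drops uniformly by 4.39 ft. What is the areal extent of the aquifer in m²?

Δh = 4.39 ft = 1.338 m
ΔV = 26.7 million m³ = 2.67 × 10^7 m³
A = ΔV / (Sy × Δh) = 2.67 × 10^7 / (0.066 × 1.338) = 3.023 × 10^8 m²

A ≈ 3.02 × 10^8 m²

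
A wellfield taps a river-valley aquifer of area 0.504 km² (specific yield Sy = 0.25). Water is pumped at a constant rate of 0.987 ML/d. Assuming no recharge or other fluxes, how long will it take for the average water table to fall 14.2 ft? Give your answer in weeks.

A = 0.504 km² = 5.04 × 10^5 m²
Δh = 14.2 ft = 4.328 m
ΔV = Sy × A × Δh = 0.25 × 5.04 × 10^5 × 4.328 = 5.453 × 10^5 m³
Q = 0.987 ML/d = 987 m³/d
t = ΔV / Q = 5.453 × 10^5 m³ / 987 m³/d = 552.5 d
t = 552.5 d ≈ 78.93 weeks

t ≈ 78.9 weeks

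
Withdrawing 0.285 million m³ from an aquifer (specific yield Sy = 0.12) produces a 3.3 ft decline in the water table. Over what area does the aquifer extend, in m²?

A ≈ 2.36 × 10^6 m²

Δh = 3.3 ft = 1.006 m
ΔV = 0.285 million m³ = 2.85 × 10^5 m³
A = ΔV / (Sy × Δh) = 2.85 × 10^5 / (0.12 × 1.006) = 2.361 × 10^6 m²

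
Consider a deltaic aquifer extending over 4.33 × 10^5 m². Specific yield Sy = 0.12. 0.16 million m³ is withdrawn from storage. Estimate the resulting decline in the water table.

Δh ≈ 3.08 m

ΔV = 0.16 million m³ = 1.6 × 10^5 m³
Δh = ΔV / (Sy × A) = 1.6 × 10^5 m³ / (0.12 × 4.33 × 10^5 m²) = 3.079 m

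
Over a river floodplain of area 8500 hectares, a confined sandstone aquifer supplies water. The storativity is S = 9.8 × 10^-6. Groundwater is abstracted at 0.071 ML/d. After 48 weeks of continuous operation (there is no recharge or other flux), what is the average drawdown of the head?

Δh ≈ 28.6 m

A = 8500 hectares = 8.5 × 10^7 m²
Q = 0.071 ML/d = 71 m³/d
t = 48 weeks = 336 d
ΔV = Q × t = 71 m³/d × 336 d = 23860 m³
Δh = ΔV / (S × A) = 23860 / (9.8 × 10^-6 × 8.5 × 10^7) = 28.64 m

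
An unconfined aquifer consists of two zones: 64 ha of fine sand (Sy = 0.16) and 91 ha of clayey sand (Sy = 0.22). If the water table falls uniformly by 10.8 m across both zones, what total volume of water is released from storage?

A₁ = 64 ha = 6.4 × 10^5 m²; A₂ = 91 ha = 9.1 × 10^5 m²
ΔV₁ = 0.16 × 6.4 × 10^5 × 10.8 = 1.106 × 10^6 m³
ΔV₂ = 0.22 × 9.1 × 10^5 × 10.8 = 2.162 × 10^6 m³
ΔV = ΔV₁ + ΔV₂ = 3.268 × 10^6 m³

ΔV ≈ 3.27 × 10^6 m³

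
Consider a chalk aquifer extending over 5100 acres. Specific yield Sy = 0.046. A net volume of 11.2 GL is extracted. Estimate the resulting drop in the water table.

Δh ≈ 11.8 m

A = 5100 acres = 2.064 × 10^7 m²
ΔV = 11.2 GL = 1.12 × 10^7 m³
Δh = ΔV / (Sy × A) = 1.12 × 10^7 m³ / (0.046 × 2.064 × 10^7 m²) = 11.8 m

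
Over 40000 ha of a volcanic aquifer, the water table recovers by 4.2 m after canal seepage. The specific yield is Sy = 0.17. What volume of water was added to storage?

ΔV ≈ 2.86 × 10^8 m³

A = 40000 ha = 4 × 10^8 m²
ΔV = Sy × A × Δh = 0.17 × 4 × 10^8 m² × 4.2 m = 2.856 × 10^8 m³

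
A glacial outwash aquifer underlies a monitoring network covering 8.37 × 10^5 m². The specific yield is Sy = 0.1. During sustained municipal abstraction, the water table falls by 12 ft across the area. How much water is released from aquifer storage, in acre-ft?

ΔV ≈ 248 acre-ft

Δh = 12 ft = 3.658 m
ΔV = Sy × A × Δh = 0.1 × 8.37 × 10^5 m² × 3.658 m = 3.061 × 10^5 m³
ΔV = 3.061 × 10^5 m³ = 248.2 acre-ft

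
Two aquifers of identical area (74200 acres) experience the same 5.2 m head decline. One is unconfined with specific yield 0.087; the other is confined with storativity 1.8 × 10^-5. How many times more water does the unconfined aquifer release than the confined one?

ΔV_u / ΔV_c ≈ 4830

A = 74200 acres = 3.003 × 10^8 m²
Unconfined: ΔV_u = Sy × A × Δh = 0.087 × 3.003 × 10^8 × 5.2 = 1.358 × 10^8 m³
Confined: ΔV_c = S × A × Δh = 1.8 × 10^-5 × 3.003 × 10^8 × 5.2 = 28110 m³
Ratio = ΔV_u / ΔV_c = Sy / S = 0.087 / 1.8 × 10^-5 = 4833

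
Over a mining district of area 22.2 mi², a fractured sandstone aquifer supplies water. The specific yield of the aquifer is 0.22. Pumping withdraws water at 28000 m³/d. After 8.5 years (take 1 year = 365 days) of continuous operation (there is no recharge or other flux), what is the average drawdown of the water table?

Δh ≈ 6.87 m

A = 22.2 mi² = 5.75 × 10^7 m²
t = 8.5 years = 3102 d
ΔV = Q × t = 28000 m³/d × 3102 d = 8.687 × 10^7 m³
Δh = ΔV / (Sy × A) = 8.687 × 10^7 / (0.22 × 5.75 × 10^7) = 6.867 m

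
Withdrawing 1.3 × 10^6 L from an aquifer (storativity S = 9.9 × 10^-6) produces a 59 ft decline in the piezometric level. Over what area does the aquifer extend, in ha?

Δh = 59 ft = 17.98 m
ΔV = 1.3 × 10^6 L = 1300 m³
A = ΔV / (S × Δh) = 1300 / (9.9 × 10^-6 × 17.98) = 7.302 × 10^6 m²
A = 7.302 × 10^6 m² = 730.2 ha

A ≈ 730 ha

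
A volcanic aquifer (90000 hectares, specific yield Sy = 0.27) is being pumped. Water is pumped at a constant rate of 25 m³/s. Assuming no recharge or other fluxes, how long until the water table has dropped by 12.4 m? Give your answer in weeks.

A = 90000 hectares = 9 × 10^8 m²
ΔV = Sy × A × Δh = 0.27 × 9 × 10^8 × 12.4 = 3.013 × 10^9 m³
Q = 25 m³/s = 2.16 × 10^6 m³/d
t = ΔV / Q = 3.013 × 10^9 m³ / 2.16 × 10^6 m³/d = 1395 d
t = 1395 d ≈ 199.3 weeks

t ≈ 199 weeks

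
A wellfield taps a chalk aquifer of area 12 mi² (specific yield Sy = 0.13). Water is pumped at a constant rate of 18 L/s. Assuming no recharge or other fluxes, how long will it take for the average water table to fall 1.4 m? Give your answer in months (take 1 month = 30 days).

t ≈ 121 months

A = 12 mi² = 3.108 × 10^7 m²
ΔV = Sy × A × Δh = 0.13 × 3.108 × 10^7 × 1.4 = 5.657 × 10^6 m³
Q = 18 L/s = 1555 m³/d
t = ΔV / Q = 5.657 × 10^6 m³ / 1555 m³/d = 3637 d
t = 3637 d ≈ 121.2 months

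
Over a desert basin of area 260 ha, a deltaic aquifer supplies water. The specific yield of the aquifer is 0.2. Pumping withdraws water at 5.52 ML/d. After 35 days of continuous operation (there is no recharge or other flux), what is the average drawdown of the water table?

A = 260 ha = 2.6 × 10^6 m²
Q = 5.52 ML/d = 5520 m³/d
ΔV = Q × t = 5520 m³/d × 35 d = 1.932 × 10^5 m³
Δh = ΔV / (Sy × A) = 1.932 × 10^5 / (0.2 × 2.6 × 10^6) = 0.3715 m

Δh ≈ 0.372 m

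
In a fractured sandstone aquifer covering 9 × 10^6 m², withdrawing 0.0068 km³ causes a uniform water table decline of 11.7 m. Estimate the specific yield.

Sy ≈ 0.065

ΔV = 0.0068 km³ = 6.8 × 10^6 m³
Sy = ΔV / (A × Δh) = 6.8 × 10^6 m³ / (9 × 10^6 m² × 11.7 m) = 0.06458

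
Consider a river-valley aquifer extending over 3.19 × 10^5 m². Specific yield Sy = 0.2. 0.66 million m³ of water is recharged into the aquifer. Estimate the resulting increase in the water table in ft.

Δh ≈ 33.9 ft

ΔV = 0.66 million m³ = 6.6 × 10^5 m³
Δh = ΔV / (Sy × A) = 6.6 × 10^5 m³ / (0.2 × 3.19 × 10^5 m²) = 10.34 m
Δh = 10.34 m = 33.94 ft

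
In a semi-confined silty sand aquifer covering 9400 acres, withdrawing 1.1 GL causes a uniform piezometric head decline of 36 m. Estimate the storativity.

S ≈ 8 × 10^-4

A = 9400 acres = 3.804 × 10^7 m²
ΔV = 1.1 GL = 1.1 × 10^6 m³
S = ΔV / (A × Δh) = 1.1 × 10^6 m³ / (3.804 × 10^7 m² × 36 m) = 8.032 × 10^-4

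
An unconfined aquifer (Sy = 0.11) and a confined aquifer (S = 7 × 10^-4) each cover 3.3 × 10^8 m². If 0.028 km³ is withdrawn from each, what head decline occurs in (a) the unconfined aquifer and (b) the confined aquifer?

Δh_u ≈ 0.771 m; Δh_c ≈ 121 m

ΔV = 0.028 km³ = 2.8 × 10^7 m³
Unconfined: Δh_u = ΔV/(Sy·A) = 2.8 × 10^7/(0.11 × 3.3 × 10^8) = 0.7713 m
Confined: Δh_c = ΔV/(S·A) = 2.8 × 10^7/(7 × 10^-4 × 3.3 × 10^8) = 121.2 m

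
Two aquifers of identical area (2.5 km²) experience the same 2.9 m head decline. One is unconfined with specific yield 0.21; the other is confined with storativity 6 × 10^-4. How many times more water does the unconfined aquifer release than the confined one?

A = 2.5 km² = 2.5 × 10^6 m²
Unconfined: ΔV_u = Sy × A × Δh = 0.21 × 2.5 × 10^6 × 2.9 = 1.522 × 10^6 m³
Confined: ΔV_c = S × A × Δh = 6 × 10^-4 × 2.5 × 10^6 × 2.9 = 4350 m³
Ratio = ΔV_u / ΔV_c = Sy / S = 0.21 / 6 × 10^-4 = 350

ΔV_u / ΔV_c ≈ 350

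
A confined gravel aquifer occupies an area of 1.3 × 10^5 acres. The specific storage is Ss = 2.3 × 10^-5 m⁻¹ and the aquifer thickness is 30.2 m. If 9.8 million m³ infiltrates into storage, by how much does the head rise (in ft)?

Δh ≈ 88 ft

S = Ss × b = 2.3 × 10^-5 m⁻¹ × 30.2 m = 6.946 × 10^-4
A = 1.3 × 10^5 acres = 5.261 × 10^8 m²
ΔV = 9.8 million m³ = 9.8 × 10^6 m³
Δh = ΔV / (S × A) = 9.8 × 10^6 m³ / (6.946 × 10^-4 × 5.261 × 10^8 m²) = 26.82 m
Δh = 26.82 m = 87.99 ft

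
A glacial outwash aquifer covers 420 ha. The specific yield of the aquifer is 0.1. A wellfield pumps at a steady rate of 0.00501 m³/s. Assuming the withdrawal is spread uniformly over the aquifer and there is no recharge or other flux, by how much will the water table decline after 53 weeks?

A = 420 ha = 4.2 × 10^6 m²
Q = 0.00501 m³/s = 432.9 m³/d
t = 53 weeks = 371 d
ΔV = Q × t = 432.9 m³/d × 371 d = 1.606 × 10^5 m³
Δh = ΔV / (Sy × A) = 1.606 × 10^5 / (0.1 × 4.2 × 10^6) = 0.3824 m

Δh ≈ 0.382 m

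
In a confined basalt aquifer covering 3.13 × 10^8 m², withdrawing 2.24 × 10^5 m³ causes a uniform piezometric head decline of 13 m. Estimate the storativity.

S ≈ 5.5 × 10^-5

S = ΔV / (A × Δh) = 2.24 × 10^5 m³ / (3.13 × 10^8 m² × 13 m) = 5.505 × 10^-5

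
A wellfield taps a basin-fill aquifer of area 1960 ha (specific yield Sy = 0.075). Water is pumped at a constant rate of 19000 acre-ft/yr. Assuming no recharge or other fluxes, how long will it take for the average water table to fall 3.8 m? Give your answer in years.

t ≈ 0.238 years

A = 1960 ha = 1.96 × 10^7 m²
ΔV = Sy × A × Δh = 0.075 × 1.96 × 10^7 × 3.8 = 5.586 × 10^6 m³
Q = 19000 acre-ft/yr = 64210 m³/d
t = ΔV / Q = 5.586 × 10^6 m³ / 64210 m³/d = 87 d
t = 87 d ≈ 0.2383 years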